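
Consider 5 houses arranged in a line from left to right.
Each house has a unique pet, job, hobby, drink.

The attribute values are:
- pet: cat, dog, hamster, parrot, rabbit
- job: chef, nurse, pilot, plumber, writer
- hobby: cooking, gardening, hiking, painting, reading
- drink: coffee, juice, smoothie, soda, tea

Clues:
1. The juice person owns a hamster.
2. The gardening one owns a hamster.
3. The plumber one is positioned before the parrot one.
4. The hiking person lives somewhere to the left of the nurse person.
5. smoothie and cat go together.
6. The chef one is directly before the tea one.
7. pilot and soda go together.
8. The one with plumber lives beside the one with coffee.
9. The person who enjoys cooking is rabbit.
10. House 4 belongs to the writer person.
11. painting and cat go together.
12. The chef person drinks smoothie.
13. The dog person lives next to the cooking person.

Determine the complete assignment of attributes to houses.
Solution:

House | Pet | Job | Hobby | Drink
---------------------------------
  1   | cat | chef | painting | smoothie
  2   | dog | plumber | hiking | tea
  3   | rabbit | nurse | cooking | coffee
  4   | hamster | writer | gardening | juice
  5   | parrot | pilot | reading | soda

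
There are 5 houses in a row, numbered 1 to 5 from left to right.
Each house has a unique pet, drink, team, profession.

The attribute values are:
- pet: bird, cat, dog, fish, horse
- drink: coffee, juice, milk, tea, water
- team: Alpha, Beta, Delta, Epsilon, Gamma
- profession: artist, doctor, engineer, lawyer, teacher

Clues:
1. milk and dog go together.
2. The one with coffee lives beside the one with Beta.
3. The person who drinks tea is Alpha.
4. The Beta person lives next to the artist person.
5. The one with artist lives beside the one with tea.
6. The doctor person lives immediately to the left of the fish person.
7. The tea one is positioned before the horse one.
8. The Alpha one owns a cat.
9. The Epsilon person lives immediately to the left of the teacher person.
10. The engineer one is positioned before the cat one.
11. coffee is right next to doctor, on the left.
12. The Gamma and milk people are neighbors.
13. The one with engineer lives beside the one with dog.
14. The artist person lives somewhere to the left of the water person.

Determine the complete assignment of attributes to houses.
Solution:

House | Pet | Drink | Team | Profession
---------------------------------------
  1   | bird | coffee | Gamma | engineer
  2   | dog | milk | Beta | doctor
  3   | fish | juice | Epsilon | artist
  4   | cat | tea | Alpha | teacher
  5   | horse | water | Delta | lawyer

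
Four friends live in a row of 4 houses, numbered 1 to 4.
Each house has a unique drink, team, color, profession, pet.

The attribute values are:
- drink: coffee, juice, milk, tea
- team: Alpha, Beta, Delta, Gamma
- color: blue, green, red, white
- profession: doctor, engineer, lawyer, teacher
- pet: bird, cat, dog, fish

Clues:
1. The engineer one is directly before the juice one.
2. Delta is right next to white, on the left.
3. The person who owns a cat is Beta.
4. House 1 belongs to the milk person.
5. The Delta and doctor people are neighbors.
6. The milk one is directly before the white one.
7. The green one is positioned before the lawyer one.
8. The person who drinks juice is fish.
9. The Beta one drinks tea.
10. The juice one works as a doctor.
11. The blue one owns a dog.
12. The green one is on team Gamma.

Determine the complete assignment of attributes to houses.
Solution:

House | Drink | Team | Color | Profession | Pet
-----------------------------------------------
  1   | milk | Delta | blue | engineer | dog
  2   | juice | Alpha | white | doctor | fish
  3   | coffee | Gamma | green | teacher | bird
  4   | tea | Beta | red | lawyer | cat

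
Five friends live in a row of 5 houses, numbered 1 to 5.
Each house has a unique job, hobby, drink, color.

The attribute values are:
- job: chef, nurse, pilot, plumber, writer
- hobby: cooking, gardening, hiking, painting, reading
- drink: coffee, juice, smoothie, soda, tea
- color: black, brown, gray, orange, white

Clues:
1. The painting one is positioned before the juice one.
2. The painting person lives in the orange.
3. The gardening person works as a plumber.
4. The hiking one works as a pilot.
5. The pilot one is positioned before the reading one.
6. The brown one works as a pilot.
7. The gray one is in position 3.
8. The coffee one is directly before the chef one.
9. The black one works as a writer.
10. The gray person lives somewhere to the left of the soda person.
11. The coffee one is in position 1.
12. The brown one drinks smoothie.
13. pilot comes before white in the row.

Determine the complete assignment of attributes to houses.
Solution:

House | Job | Hobby | Drink | Color
-----------------------------------
  1   | writer | cooking | coffee | black
  2   | chef | painting | tea | orange
  3   | plumber | gardening | juice | gray
  4   | pilot | hiking | smoothie | brown
  5   | nurse | reading | soda | white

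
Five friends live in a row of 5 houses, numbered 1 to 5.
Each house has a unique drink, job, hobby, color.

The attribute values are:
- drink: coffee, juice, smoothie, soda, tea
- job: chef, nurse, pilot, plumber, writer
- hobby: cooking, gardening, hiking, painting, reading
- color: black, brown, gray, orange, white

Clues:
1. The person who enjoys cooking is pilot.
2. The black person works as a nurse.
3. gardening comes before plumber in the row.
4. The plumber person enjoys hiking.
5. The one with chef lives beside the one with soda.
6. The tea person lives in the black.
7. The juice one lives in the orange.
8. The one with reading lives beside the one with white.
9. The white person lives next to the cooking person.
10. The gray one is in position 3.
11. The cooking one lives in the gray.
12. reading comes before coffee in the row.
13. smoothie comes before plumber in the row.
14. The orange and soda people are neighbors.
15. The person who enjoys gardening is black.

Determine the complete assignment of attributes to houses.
Solution:

House | Drink | Job | Hobby | Color
-----------------------------------
  1   | juice | chef | reading | orange
  2   | soda | writer | painting | white
  3   | smoothie | pilot | cooking | gray
  4   | tea | nurse | gardening | black
  5   | coffee | plumber | hiking | brown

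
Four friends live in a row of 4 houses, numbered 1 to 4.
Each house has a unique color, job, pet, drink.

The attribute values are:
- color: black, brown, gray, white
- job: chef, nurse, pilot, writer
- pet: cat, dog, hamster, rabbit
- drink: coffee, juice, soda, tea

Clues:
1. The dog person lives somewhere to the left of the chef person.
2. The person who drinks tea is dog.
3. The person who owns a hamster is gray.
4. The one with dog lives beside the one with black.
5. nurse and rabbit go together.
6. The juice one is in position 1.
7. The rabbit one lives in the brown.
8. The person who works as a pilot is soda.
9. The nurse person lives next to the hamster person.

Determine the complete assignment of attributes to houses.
Solution:

House | Color | Job | Pet | Drink
---------------------------------
  1   | brown | nurse | rabbit | juice
  2   | gray | pilot | hamster | soda
  3   | white | writer | dog | tea
  4   | black | chef | cat | coffee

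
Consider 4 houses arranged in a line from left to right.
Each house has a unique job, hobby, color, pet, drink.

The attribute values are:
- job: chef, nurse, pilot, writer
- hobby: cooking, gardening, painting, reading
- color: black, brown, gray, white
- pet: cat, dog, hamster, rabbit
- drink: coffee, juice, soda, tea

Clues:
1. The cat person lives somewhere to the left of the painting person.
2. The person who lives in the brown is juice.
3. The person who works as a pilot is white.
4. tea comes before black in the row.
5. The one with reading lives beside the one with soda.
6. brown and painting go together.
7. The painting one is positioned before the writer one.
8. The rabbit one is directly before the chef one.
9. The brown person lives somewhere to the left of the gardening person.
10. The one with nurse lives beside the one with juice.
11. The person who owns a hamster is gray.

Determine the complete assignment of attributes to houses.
Solution:

House | Job | Hobby | Color | Pet | Drink
-----------------------------------------
  1   | pilot | reading | white | cat | tea
  2   | nurse | cooking | black | rabbit | soda
  3   | chef | painting | brown | dog | juice
  4   | writer | gardening | gray | hamster | coffee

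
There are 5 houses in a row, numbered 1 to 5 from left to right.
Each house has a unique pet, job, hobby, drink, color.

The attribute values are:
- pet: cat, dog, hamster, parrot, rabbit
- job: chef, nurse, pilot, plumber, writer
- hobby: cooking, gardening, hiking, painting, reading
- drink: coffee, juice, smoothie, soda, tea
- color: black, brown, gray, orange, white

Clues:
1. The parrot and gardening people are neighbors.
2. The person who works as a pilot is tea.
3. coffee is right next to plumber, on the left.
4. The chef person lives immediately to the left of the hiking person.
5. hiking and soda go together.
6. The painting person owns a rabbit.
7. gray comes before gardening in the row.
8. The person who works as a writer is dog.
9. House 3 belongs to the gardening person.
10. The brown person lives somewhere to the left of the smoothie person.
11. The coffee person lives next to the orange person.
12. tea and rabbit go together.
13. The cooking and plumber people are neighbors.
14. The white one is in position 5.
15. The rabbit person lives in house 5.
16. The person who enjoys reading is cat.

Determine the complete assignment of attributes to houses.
Solution:

House | Pet | Job | Hobby | Drink | Color
-----------------------------------------
  1   | hamster | chef | cooking | coffee | gray
  2   | parrot | plumber | hiking | soda | orange
  3   | dog | writer | gardening | juice | brown
  4   | cat | nurse | reading | smoothie | black
  5   | rabbit | pilot | painting | tea | white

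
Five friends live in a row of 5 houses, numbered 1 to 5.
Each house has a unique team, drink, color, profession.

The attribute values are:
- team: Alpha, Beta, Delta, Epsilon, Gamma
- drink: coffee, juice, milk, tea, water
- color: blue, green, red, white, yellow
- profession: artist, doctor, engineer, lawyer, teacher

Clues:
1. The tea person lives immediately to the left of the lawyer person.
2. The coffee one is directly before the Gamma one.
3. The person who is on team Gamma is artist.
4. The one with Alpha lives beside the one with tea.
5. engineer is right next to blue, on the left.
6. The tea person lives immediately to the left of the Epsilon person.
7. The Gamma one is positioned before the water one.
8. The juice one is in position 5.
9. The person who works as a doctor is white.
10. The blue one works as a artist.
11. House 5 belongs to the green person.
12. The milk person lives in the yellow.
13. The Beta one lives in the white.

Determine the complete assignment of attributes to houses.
Solution:

House | Team | Drink | Color | Profession
-----------------------------------------
  1   | Alpha | coffee | red | engineer
  2   | Gamma | tea | blue | artist
  3   | Epsilon | milk | yellow | lawyer
  4   | Beta | water | white | doctor
  5   | Delta | juice | green | teacher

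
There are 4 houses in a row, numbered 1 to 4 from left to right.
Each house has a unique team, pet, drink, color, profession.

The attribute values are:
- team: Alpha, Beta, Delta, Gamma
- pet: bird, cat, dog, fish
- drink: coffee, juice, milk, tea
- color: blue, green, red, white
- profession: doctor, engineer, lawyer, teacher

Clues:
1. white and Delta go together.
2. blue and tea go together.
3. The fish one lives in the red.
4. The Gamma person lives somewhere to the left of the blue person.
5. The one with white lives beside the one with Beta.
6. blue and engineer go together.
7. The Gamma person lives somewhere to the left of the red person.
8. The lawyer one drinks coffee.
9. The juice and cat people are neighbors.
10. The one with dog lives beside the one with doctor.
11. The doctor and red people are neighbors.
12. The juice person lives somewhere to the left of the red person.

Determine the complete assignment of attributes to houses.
Solution:

House | Team | Pet | Drink | Color | Profession
-----------------------------------------------
  1   | Gamma | dog | juice | green | teacher
  2   | Delta | cat | milk | white | doctor
  3   | Beta | fish | coffee | red | lawyer
  4   | Alpha | bird | tea | blue | engineer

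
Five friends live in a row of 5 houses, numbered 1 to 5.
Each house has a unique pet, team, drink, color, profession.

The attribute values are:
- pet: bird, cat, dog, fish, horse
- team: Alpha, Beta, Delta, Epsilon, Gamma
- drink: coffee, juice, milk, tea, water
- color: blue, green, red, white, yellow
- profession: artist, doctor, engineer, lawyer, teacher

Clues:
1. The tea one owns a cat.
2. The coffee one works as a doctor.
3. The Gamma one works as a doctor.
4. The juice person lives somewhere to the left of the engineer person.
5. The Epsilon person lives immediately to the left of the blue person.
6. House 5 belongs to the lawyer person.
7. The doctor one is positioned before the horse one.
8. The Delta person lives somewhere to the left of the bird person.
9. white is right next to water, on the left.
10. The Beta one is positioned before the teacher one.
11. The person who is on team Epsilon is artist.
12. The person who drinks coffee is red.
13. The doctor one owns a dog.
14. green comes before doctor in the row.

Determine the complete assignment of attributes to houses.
Solution:

House | Pet | Team | Drink | Color | Profession
-----------------------------------------------
  1   | fish | Epsilon | juice | green | artist
  2   | cat | Beta | tea | blue | engineer
  3   | dog | Gamma | coffee | red | doctor
  4   | horse | Delta | milk | white | teacher
  5   | bird | Alpha | water | yellow | lawyer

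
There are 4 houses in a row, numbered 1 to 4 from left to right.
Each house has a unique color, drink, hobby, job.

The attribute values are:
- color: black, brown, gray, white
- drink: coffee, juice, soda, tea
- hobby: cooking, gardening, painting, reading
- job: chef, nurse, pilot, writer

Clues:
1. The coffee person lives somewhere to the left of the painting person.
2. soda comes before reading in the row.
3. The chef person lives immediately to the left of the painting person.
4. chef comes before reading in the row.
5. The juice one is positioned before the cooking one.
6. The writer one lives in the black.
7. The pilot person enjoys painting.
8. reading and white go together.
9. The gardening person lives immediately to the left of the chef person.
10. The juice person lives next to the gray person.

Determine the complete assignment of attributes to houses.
Solution:

House | Color | Drink | Hobby | Job
-----------------------------------
  1   | black | juice | gardening | writer
  2   | gray | coffee | cooking | chef
  3   | brown | soda | painting | pilot
  4   | white | tea | reading | nurse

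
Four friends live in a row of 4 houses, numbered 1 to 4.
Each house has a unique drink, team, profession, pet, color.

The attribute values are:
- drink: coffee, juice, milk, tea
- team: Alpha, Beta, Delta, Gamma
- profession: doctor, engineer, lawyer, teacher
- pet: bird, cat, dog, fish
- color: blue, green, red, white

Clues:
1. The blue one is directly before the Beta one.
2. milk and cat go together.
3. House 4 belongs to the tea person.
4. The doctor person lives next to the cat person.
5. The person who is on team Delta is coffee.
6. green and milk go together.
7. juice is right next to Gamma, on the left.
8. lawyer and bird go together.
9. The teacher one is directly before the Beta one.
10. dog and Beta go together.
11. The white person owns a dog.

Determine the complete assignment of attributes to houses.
Solution:

House | Drink | Team | Profession | Pet | Color
-----------------------------------------------
  1   | coffee | Delta | teacher | fish | blue
  2   | juice | Beta | doctor | dog | white
  3   | milk | Gamma | engineer | cat | green
  4   | tea | Alpha | lawyer | bird | red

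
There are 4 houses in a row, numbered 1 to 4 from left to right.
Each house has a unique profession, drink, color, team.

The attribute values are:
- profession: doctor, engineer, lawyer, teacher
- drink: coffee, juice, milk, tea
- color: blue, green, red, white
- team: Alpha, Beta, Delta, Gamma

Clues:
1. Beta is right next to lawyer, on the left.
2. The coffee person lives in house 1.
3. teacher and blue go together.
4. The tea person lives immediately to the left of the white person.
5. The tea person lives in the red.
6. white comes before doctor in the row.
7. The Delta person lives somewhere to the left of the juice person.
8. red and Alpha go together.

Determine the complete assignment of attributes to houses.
Solution:

House | Profession | Drink | Color | Team
-----------------------------------------
  1   | teacher | coffee | blue | Beta
  2   | lawyer | tea | red | Alpha
  3   | engineer | milk | white | Delta
  4   | doctor | juice | green | Gamma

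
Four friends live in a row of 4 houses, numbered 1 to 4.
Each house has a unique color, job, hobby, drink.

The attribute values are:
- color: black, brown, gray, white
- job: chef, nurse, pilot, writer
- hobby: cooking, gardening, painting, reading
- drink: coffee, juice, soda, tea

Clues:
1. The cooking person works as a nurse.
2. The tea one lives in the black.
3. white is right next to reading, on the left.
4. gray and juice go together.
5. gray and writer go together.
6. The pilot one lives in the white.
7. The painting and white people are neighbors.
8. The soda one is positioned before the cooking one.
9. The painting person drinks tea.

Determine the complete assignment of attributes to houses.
Solution:

House | Color | Job | Hobby | Drink
-----------------------------------
  1   | black | chef | painting | tea
  2   | white | pilot | gardening | soda
  3   | gray | writer | reading | juice
  4   | brown | nurse | cooking | coffee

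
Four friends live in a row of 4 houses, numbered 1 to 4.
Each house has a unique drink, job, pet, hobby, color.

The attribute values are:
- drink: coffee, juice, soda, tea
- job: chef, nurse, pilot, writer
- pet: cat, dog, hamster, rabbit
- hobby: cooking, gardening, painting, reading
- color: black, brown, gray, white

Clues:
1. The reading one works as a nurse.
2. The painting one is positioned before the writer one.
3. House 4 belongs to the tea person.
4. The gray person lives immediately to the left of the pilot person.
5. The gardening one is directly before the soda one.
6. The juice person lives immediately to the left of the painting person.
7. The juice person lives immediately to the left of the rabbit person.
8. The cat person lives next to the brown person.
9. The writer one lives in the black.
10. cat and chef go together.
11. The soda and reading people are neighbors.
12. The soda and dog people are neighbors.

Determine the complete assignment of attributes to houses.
Solution:

House | Drink | Job | Pet | Hobby | Color
-----------------------------------------
  1   | juice | chef | cat | gardening | gray
  2   | soda | pilot | rabbit | painting | brown
  3   | coffee | nurse | dog | reading | white
  4   | tea | writer | hamster | cooking | black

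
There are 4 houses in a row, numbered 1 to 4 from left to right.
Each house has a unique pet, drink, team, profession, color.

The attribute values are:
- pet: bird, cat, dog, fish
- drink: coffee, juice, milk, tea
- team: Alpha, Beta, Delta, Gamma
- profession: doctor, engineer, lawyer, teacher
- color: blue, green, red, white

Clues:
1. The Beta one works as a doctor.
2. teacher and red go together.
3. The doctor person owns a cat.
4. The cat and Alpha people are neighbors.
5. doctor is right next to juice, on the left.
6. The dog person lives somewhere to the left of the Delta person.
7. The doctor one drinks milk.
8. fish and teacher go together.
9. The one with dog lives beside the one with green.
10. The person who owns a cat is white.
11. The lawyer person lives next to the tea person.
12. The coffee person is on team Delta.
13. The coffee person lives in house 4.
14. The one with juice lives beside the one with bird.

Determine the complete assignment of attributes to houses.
Solution:

House | Pet | Drink | Team | Profession | Color
-----------------------------------------------
  1   | cat | milk | Beta | doctor | white
  2   | dog | juice | Alpha | lawyer | blue
  3   | bird | tea | Gamma | engineer | green
  4   | fish | coffee | Delta | teacher | red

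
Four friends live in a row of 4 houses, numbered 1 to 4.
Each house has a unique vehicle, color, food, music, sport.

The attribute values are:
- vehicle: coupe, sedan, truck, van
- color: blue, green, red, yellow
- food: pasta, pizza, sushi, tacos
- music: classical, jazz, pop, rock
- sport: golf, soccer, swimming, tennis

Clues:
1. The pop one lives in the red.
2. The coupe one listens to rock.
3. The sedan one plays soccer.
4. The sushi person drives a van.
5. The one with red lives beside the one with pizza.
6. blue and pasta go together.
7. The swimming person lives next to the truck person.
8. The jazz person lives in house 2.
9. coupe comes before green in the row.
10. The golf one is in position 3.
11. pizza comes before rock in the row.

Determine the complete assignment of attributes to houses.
Solution:

House | Vehicle | Color | Food | Music | Sport
----------------------------------------------
  1   | van | red | sushi | pop | swimming
  2   | truck | yellow | pizza | jazz | tennis
  3   | coupe | blue | pasta | rock | golf
  4   | sedan | green | tacos | classical | soccer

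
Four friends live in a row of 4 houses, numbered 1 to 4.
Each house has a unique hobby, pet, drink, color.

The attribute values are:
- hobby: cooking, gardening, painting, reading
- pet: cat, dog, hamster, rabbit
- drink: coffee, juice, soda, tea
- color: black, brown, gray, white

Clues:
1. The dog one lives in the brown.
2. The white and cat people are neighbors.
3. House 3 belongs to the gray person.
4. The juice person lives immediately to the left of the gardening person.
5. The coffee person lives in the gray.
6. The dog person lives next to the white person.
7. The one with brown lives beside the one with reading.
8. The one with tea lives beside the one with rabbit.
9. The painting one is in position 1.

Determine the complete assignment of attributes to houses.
Solution:

House | Hobby | Pet | Drink | Color
-----------------------------------
  1   | painting | dog | tea | brown
  2   | reading | rabbit | juice | white
  3   | gardening | cat | coffee | gray
  4   | cooking | hamster | soda | black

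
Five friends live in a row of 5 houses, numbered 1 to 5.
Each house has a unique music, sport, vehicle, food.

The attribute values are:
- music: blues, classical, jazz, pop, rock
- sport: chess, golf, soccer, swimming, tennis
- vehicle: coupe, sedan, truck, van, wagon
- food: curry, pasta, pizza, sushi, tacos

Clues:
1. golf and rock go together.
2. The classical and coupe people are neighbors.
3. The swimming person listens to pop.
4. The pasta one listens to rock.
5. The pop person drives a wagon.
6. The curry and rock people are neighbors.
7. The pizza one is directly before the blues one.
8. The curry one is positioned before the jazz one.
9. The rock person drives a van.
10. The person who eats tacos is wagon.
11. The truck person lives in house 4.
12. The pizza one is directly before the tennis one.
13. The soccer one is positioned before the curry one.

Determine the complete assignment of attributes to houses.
Solution:

House | Music | Sport | Vehicle | Food
--------------------------------------
  1   | classical | soccer | sedan | pizza
  2   | blues | tennis | coupe | curry
  3   | rock | golf | van | pasta
  4   | jazz | chess | truck | sushi
  5   | pop | swimming | wagon | tacos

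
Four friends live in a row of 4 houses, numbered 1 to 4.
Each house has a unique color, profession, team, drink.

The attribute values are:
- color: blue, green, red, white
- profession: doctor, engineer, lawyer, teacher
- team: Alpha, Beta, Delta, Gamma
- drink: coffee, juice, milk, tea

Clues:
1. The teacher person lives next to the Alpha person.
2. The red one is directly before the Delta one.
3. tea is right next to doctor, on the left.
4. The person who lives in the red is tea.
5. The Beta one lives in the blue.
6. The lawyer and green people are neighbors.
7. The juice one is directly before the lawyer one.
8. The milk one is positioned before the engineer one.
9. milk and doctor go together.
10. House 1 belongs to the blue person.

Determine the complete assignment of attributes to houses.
Solution:

House | Color | Profession | Team | Drink
-----------------------------------------
  1   | blue | teacher | Beta | juice
  2   | red | lawyer | Alpha | tea
  3   | green | doctor | Delta | milk
  4   | white | engineer | Gamma | coffee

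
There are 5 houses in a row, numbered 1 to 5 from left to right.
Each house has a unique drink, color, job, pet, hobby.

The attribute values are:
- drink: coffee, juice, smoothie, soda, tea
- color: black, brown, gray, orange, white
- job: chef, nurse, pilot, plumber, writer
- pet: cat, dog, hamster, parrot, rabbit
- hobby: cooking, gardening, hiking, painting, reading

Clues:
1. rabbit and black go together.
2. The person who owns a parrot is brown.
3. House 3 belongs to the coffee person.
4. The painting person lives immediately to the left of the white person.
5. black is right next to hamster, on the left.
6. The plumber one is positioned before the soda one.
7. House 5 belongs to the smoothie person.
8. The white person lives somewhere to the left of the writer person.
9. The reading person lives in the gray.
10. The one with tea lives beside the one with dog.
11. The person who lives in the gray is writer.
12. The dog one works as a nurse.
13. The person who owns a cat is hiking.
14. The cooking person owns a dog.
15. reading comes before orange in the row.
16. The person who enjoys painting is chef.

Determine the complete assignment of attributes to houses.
Solution:

House | Drink | Color | Job | Pet | Hobby
-----------------------------------------
  1   | tea | brown | chef | parrot | painting
  2   | juice | white | nurse | dog | cooking
  3   | coffee | black | plumber | rabbit | gardening
  4   | soda | gray | writer | hamster | reading
  5   | smoothie | orange | pilot | cat | hiking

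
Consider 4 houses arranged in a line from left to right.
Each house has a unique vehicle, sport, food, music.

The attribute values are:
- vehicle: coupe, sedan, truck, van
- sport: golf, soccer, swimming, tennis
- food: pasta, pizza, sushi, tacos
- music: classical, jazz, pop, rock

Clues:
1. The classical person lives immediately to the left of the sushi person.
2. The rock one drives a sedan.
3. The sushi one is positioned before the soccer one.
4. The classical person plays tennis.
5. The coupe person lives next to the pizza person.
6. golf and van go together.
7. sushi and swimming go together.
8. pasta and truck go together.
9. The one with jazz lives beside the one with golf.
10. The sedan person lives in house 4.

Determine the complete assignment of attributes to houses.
Solution:

House | Vehicle | Sport | Food | Music
--------------------------------------
  1   | truck | tennis | pasta | classical
  2   | coupe | swimming | sushi | jazz
  3   | van | golf | pizza | pop
  4   | sedan | soccer | tacos | rock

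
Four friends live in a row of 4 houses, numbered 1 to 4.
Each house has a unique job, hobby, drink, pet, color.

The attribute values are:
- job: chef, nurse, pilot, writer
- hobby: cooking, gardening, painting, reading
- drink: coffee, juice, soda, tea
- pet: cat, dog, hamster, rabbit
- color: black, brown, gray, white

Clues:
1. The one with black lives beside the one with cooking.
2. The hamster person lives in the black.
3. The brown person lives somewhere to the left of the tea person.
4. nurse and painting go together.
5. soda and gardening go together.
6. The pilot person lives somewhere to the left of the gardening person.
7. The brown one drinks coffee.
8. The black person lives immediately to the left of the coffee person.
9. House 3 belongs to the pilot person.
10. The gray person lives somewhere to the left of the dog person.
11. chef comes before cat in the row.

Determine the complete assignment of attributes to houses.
Solution:

House | Job | Hobby | Drink | Pet | Color
-----------------------------------------
  1   | nurse | painting | juice | hamster | black
  2   | chef | cooking | coffee | rabbit | brown
  3   | pilot | reading | tea | cat | gray
  4   | writer | gardening | soda | dog | white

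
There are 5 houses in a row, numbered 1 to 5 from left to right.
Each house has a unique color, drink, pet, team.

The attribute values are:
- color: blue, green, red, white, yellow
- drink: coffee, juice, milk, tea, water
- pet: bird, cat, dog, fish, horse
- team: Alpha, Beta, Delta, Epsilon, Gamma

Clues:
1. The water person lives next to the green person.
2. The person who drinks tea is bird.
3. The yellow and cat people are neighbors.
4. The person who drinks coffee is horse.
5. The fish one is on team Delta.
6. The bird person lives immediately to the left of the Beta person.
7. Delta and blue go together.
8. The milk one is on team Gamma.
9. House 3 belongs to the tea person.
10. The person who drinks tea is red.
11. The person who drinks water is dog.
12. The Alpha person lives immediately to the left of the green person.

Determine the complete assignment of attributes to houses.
Solution:

House | Color | Drink | Pet | Team
----------------------------------
  1   | yellow | water | dog | Alpha
  2   | green | milk | cat | Gamma
  3   | red | tea | bird | Epsilon
  4   | white | coffee | horse | Beta
  5   | blue | juice | fish | Delta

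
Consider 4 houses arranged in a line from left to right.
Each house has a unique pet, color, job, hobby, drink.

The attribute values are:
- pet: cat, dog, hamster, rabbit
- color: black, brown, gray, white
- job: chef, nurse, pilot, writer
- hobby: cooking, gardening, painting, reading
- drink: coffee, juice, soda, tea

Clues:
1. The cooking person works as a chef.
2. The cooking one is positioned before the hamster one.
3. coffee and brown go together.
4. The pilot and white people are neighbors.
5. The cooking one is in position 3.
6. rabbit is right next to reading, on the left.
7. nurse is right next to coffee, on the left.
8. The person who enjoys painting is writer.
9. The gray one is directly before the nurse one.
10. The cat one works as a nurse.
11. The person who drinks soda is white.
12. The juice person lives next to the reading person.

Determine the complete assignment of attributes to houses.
Solution:

House | Pet | Color | Job | Hobby | Drink
-----------------------------------------
  1   | rabbit | gray | pilot | gardening | juice
  2   | cat | white | nurse | reading | soda
  3   | dog | brown | chef | cooking | coffee
  4   | hamster | black | writer | painting | tea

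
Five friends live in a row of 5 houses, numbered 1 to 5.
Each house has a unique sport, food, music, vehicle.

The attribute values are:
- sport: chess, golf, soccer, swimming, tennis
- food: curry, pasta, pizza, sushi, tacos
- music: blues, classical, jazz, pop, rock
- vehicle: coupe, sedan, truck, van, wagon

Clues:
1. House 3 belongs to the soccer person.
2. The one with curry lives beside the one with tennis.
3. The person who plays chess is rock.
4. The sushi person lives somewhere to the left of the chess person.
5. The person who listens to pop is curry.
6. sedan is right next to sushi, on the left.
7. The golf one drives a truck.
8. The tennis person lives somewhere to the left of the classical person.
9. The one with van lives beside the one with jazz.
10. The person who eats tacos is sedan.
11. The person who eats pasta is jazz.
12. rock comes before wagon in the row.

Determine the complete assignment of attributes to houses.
Solution:

House | Sport | Food | Music | Vehicle
--------------------------------------
  1   | golf | curry | pop | truck
  2   | tennis | tacos | blues | sedan
  3   | soccer | sushi | classical | coupe
  4   | chess | pizza | rock | van
  5   | swimming | pasta | jazz | wagon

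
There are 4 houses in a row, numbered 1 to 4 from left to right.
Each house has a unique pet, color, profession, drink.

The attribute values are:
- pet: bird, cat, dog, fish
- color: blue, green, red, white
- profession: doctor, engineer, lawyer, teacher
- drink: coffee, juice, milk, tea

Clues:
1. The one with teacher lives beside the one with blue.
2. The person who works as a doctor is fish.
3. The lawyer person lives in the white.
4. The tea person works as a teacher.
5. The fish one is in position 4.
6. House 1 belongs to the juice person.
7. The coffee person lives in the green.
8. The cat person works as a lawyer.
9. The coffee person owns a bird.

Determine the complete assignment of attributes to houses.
Solution:

House | Pet | Color | Profession | Drink
----------------------------------------
  1   | cat | white | lawyer | juice
  2   | bird | green | engineer | coffee
  3   | dog | red | teacher | tea
  4   | fish | blue | doctor | milk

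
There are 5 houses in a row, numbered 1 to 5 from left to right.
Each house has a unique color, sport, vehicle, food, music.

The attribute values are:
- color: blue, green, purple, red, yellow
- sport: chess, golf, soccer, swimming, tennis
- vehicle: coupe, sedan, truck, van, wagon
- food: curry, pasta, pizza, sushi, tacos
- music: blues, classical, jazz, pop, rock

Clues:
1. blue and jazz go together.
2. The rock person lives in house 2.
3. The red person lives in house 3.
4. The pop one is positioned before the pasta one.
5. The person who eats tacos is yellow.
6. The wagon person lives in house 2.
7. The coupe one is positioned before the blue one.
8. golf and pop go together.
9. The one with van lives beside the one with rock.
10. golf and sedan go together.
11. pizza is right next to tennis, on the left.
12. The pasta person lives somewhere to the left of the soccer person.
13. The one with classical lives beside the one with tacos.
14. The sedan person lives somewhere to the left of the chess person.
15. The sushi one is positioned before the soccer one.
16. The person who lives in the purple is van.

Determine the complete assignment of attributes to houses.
Solution:

House | Color | Sport | Vehicle | Food | Music
----------------------------------------------
  1   | purple | swimming | van | pizza | classical
  2   | yellow | tennis | wagon | tacos | rock
  3   | red | golf | sedan | sushi | pop
  4   | green | chess | coupe | pasta | blues
  5   | blue | soccer | truck | curry | jazz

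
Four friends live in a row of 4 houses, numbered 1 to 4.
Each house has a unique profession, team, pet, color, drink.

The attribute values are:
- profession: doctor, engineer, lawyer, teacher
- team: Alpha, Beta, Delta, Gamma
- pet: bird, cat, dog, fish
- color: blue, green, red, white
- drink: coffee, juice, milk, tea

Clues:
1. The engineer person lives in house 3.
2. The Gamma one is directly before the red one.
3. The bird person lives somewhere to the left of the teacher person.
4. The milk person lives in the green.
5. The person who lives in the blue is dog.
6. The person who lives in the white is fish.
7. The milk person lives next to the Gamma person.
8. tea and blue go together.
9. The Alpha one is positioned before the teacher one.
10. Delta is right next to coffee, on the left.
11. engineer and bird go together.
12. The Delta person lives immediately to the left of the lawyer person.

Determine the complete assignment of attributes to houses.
Solution:

House | Profession | Team | Pet | Color | Drink
-----------------------------------------------
  1   | doctor | Delta | cat | green | milk
  2   | lawyer | Gamma | fish | white | coffee
  3   | engineer | Alpha | bird | red | juice
  4   | teacher | Beta | dog | blue | tea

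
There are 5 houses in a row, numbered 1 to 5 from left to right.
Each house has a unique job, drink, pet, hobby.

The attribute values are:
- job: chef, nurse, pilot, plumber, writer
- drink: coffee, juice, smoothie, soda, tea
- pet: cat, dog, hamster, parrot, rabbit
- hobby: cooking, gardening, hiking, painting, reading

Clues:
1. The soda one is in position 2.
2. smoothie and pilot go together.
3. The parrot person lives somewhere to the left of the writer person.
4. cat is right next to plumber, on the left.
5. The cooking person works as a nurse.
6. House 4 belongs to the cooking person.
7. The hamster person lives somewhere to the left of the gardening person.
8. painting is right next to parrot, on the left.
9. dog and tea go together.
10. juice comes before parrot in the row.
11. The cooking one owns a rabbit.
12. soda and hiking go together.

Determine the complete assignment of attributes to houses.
Solution:

House | Job | Drink | Pet | Hobby
---------------------------------
  1   | chef | juice | cat | painting
  2   | plumber | soda | parrot | hiking
  3   | pilot | smoothie | hamster | reading
  4   | nurse | coffee | rabbit | cooking
  5   | writer | tea | dog | gardening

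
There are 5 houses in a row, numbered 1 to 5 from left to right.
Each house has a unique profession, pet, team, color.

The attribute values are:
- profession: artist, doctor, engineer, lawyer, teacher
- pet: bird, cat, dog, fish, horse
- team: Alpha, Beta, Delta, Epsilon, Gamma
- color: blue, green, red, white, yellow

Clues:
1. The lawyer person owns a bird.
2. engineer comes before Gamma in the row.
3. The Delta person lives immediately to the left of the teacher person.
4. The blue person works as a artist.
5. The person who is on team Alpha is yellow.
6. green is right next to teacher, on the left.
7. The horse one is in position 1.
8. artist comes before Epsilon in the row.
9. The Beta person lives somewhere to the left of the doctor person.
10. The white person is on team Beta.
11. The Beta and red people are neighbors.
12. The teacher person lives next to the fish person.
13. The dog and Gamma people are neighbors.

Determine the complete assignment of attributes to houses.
Solution:

House | Profession | Pet | Team | Color
---------------------------------------
  1   | engineer | horse | Delta | green
  2   | teacher | dog | Alpha | yellow
  3   | artist | fish | Gamma | blue
  4   | lawyer | bird | Beta | white
  5   | doctor | cat | Epsilon | red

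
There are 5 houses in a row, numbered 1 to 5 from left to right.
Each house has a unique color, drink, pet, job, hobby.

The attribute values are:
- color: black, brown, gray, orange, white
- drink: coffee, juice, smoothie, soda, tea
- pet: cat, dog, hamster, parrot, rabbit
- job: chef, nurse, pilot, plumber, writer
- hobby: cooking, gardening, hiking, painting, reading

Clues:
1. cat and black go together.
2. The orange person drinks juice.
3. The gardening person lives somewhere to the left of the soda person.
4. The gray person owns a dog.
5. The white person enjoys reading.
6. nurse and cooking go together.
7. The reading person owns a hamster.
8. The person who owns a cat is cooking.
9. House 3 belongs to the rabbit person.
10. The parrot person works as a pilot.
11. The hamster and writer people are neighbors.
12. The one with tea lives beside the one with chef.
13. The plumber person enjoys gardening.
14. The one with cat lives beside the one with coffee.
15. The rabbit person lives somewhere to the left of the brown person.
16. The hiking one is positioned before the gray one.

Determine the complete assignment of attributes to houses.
Solution:

House | Color | Drink | Pet | Job | Hobby
-----------------------------------------
  1   | black | tea | cat | nurse | cooking
  2   | white | coffee | hamster | chef | reading
  3   | orange | juice | rabbit | writer | hiking
  4   | gray | smoothie | dog | plumber | gardening
  5   | brown | soda | parrot | pilot | painting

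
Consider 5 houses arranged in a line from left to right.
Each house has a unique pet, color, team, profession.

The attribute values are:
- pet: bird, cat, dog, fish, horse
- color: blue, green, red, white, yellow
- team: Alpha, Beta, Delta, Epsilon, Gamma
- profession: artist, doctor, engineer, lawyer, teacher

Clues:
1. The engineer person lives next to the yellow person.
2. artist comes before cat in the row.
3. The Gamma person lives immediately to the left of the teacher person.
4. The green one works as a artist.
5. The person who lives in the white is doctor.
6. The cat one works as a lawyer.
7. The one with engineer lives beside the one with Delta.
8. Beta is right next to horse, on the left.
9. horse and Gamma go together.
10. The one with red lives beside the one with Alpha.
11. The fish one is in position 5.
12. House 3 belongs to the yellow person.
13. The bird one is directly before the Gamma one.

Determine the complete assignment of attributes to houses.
Solution:

House | Pet | Color | Team | Profession
---------------------------------------
  1   | bird | green | Beta | artist
  2   | horse | blue | Gamma | engineer
  3   | dog | yellow | Delta | teacher
  4   | cat | red | Epsilon | lawyer
  5   | fish | white | Alpha | doctor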